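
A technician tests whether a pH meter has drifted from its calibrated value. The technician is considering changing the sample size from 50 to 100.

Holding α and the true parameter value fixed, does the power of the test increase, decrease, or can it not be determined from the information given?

It increases.

A larger sample reduces the standard error, pulling the sampling distribution under Ha further from the non-rejection region.
Since power = 1 − β and β decreases, power increases.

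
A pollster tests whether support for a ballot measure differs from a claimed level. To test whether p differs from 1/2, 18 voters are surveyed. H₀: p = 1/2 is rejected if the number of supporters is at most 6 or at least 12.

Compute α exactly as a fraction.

α = P(S ≤ 6 or S ≥ 12 | p = 1/2), S ~ Binomial(18, 1/2).
The two tails are symmetric, so α = 2·(1 + 18 + 153 + 816 + 3060 + 8568 + 18564)/2^18 = 62360/262144 = 7795/32768.

7795/32768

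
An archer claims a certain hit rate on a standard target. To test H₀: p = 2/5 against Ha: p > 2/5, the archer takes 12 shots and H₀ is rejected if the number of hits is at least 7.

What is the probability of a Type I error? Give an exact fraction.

Under H₀, K ~ Binomial(12, 2/5), and α = P(K ≥ 7).
Adding the binomial terms for j = 7 through 12 with p = 2/5 yields 38626048/244140625.

38626048/244140625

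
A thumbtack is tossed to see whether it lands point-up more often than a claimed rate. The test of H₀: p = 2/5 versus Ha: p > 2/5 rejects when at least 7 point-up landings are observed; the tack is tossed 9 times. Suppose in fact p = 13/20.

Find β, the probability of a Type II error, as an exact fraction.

A Type II error is failing to reject when Ha holds: with p = 13/20, β = P(X ≤ 6).
Equivalently, β = 1 − P(X ≥ 7) = 5301813769/8000000000.

5301813769/8000000000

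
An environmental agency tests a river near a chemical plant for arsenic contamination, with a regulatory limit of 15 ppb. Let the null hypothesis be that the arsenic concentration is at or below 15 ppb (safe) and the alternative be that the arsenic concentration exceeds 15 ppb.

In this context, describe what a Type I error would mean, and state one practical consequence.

A Type I error is rejecting H₀ when H₀ is true.
Here that means declaring the site contaminated and ordering remediation when actually the arsenic concentration is at or below 15 ppb (safe).

A Type I error would mean concluding that the arsenic concentration exceeds 15 ppb when in fact the arsenic concentration is at or below 15 ppb (safe). Consequence: a clean site is subjected to costly and unnecessary remediation.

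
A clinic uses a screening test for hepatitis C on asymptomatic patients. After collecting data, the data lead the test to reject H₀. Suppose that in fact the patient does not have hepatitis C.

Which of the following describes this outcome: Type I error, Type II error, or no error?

Type I error

The conventional null hypothesis here is that the patient does not have hepatitis C.
H₀ was rejected, but H₀ is actually true.
Rejecting a true null hypothesis is a Type I error (false positive).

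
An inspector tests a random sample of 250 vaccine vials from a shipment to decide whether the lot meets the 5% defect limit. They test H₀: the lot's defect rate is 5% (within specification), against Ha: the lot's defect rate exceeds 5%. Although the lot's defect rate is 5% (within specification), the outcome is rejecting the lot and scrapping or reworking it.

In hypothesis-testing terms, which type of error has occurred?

'Rejecting the lot and scrapping or reworking it' corresponds to rejecting H₀.
H₀ was rejected but H₀ is true — a Type I error (false positive).

Type I error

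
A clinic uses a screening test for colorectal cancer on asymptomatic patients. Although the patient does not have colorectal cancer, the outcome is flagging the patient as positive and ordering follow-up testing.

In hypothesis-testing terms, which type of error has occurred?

The null hypothesis here is that the patient does not have colorectal cancer.
'Flagging the patient as positive and ordering follow-up testing' corresponds to rejecting H₀.
H₀ was rejected but H₀ is true — a Type I error (false positive).

Type I error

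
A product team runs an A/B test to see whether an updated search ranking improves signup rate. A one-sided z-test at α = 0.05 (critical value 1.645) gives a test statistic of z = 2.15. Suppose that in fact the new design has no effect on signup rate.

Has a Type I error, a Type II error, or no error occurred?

The conventional null hypothesis is that the new design has no effect on signup rate.
Since z = 2.15 > z* = 1.645, H₀ is rejected.
H₀ is true (actually the new design has no effect on signup rate).
Rejecting a true H₀ is a Type I error.

Type I error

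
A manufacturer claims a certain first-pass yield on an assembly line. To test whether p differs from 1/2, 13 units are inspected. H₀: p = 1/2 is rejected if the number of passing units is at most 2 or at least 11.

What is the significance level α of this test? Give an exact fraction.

23/1024

Under H₀, K ~ Binomial(13, 1/2); α is the probability of landing in either tail, P(K ≤ 2) + P(K ≥ 11).
The two tails are symmetric, so α = 2·(1 + 13 + 78)/2^13 = 184/8192 = 23/1024.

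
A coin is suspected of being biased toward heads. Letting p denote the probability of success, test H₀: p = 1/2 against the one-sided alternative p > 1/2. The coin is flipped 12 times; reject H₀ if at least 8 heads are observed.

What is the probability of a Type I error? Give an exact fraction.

Under H₀, K ~ Binomial(12, 1/2), and α = P(K ≥ 8).
That's C(12,8) + C(12,9) + C(12,10) + C(12,11) + C(12,12) over 2^12, i.e. (495 + 220 + 66 + 12 + 1)/4096 = 794/4096 = 397/2048.

397/2048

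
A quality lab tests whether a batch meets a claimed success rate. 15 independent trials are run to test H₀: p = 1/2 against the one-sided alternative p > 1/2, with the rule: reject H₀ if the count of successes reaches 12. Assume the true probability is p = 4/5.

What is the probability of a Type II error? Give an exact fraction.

A Type II error is failing to reject when Ha holds: with p = 4/5, β = P(S ≤ 11).
Adding the binomial probabilities P(S=0)+…+P(S=11) at p = 4/5 gives 10737240461/30517578125.

10737240461/30517578125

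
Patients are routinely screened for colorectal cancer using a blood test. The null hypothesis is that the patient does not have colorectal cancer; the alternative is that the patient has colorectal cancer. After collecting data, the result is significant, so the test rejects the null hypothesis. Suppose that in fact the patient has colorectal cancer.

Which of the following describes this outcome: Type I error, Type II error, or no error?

No error (correct decision).

The test rejected a false H₀ — the decision matches the true state.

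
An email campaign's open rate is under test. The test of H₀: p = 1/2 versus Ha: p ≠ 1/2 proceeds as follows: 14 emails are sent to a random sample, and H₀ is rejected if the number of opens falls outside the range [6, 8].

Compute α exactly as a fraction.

The significance level is the null-hypothesis probability of the rejection region {≤5} ∪ {≥9}.
By symmetry, α = 2·P(S ≤ 5) = 2·(1 + 14 + 91 + 364 + 1001 + 2002)/16384 = 6946/16384 = 3473/8192.

3473/8192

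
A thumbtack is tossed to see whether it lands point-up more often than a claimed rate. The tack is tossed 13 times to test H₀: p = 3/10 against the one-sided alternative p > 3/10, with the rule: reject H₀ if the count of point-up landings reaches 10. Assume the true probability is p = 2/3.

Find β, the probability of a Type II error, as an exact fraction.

β = P(fail to reject H₀ | Ha true) = P(S ≤ 9 | p = 2/3), S ~ Binomial(13, 2/3).
Summing C(13,j)·(2/3)^j·(1/3)^{13-j} for j = 0..9 gives 1080275/1594323.

1080275/1594323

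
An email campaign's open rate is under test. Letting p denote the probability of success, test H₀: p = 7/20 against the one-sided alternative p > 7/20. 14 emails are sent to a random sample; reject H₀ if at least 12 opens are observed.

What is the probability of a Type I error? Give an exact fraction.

α = P(reject H₀ | H₀ true) = P(Y ≥ 12 | p = 7/20), with Y ~ Binomial(14, 7/20).
Summing C(14,j)(7/20)^j(13/20)^{14−j} for j = 12,…,14 gives 115588589415551/819200000000000000.

115588589415551/819200000000000000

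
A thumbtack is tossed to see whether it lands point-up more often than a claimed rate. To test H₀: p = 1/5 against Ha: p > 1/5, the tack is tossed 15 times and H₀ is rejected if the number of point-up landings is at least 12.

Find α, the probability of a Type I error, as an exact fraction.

30861/30517578125

The Type I error probability is α = P(Y ≥ 12) computed under H₀, where Y ~ Binomial(15, 1/5).
Summing C(15,j)(1/5)^j(4/5)^{15−j} for j = 12,…,15 gives 30861/30517578125.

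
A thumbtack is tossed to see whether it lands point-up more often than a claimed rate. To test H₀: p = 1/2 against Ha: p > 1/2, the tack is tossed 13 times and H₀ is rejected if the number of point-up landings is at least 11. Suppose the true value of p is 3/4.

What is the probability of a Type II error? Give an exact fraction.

22394171/33554432

β = P(fail to reject H₀ | Ha true) = P(K ≤ 10 | p = 3/4), K ~ Binomial(13, 3/4).
Summing C(13,j)·(3/4)^j·(1/4)^{13-j} for j = 0..10 gives 22394171/33554432.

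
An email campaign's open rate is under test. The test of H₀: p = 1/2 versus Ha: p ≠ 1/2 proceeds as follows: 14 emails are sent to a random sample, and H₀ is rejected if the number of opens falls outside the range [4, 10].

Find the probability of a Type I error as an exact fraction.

235/4096

Under H₀, Y ~ Binomial(14, 1/2); α is the probability of landing in either tail, P(Y ≤ 3) + P(Y ≥ 11).
Each tail has probability (1 + 14 + 91 + 364)/16384; doubling gives α = 940/16384 = 235/4096.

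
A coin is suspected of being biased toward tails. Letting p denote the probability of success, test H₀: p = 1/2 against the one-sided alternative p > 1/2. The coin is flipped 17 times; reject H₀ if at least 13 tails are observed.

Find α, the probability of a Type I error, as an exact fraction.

1607/65536

The Type I error probability is α = P(Y ≥ 13) computed under H₀, where Y ~ Binomial(17, 1/2).
That's C(17,13) + C(17,14) + C(17,15) + C(17,16) + C(17,17) over 2^17, i.e. (2380 + 680 + 136 + 17 + 1)/131072 = 3214/131072 = 1607/65536.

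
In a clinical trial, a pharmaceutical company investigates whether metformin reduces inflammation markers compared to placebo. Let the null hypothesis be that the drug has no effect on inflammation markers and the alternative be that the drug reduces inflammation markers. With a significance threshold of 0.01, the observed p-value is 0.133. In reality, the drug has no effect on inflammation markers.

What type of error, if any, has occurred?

Since p = 0.133 ≥ α = 0.01, H₀ is not rejected.
H₀ is true (actually the drug has no effect on inflammation markers).
The decision matches the true state — no error.

Neither — the decision is correct.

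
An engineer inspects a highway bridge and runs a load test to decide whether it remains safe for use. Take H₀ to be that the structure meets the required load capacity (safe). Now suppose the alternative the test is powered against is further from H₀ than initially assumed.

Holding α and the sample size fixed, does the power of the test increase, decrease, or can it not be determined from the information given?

A larger true effect moves the Ha sampling distribution further from the H₀ critical value, making rejection more likely when Ha is true.
Since power = 1 − β and β decreases, power increases.

It increases.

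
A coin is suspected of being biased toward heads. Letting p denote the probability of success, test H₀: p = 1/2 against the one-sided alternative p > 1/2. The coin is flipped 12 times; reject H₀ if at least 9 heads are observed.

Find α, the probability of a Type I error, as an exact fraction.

299/4096

The Type I error probability is α = P(K ≥ 9) computed under H₀, where K ~ Binomial(12, 1/2).
P(K ≥ 9) = [C(12,9) + C(12,10) + C(12,11) + C(12,12)] / 2^12 = (220 + 66 + 12 + 1) / 4096 = 299/4096.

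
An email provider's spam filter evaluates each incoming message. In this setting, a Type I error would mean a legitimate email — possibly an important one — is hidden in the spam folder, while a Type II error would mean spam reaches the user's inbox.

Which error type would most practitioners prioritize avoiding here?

The Type I consequence (a legitimate email — possibly an important one — is hidden in the spam folder) is more severe than the Type II consequence (spam reaches the user's inbox).

Type I error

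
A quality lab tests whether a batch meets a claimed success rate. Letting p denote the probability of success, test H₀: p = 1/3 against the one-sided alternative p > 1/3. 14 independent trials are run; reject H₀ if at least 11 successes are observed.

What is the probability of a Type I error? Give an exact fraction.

α = P(reject H₀ | H₀ true) = P(X ≥ 11 | p = 1/3), with X ~ Binomial(14, 1/3).
Summing C(14,j)(1/3)^j(2/3)^{14−j} for j = 11,…,14 gives 3305/4782969.

3305/4782969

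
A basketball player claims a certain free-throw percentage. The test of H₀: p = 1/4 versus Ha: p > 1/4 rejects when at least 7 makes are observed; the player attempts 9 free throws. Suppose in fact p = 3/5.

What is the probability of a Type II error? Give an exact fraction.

1500416/1953125

Under the alternative p = 3/5, X ~ Binomial(9, 3/5); β is the probability the test does not reject, P(X < 7).
Summing C(9,j)·(3/5)^j·(2/5)^{9-j} for j = 0..6 gives 1500416/1953125.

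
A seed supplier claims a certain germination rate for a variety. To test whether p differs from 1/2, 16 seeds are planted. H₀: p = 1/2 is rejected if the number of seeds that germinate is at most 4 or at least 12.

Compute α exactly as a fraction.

2517/32768

The significance level is the null-hypothesis probability of the rejection region {≤4} ∪ {≥12}.
By symmetry, α = 2·P(S ≤ 4) = 2·(1 + 16 + 120 + 560 + 1820)/65536 = 5034/65536 = 2517/32768.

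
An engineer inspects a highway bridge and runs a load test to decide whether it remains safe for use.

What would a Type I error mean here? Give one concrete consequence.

A Type I error would mean concluding that the structure is structurally deficient when in fact the structure meets the required load capacity (safe). Consequence: a sound structure is closed unnecessarily, at significant cost and disruption.

With the conventional null hypothesis that the structure meets the required load capacity (safe):
A Type I error is rejecting H₀ when H₀ is true.
Here that means closing the structure for repairs when actually the structure meets the required load capacity (safe).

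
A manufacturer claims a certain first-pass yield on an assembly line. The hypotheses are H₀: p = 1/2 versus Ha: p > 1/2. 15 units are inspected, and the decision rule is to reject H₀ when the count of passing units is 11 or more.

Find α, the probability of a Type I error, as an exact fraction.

1941/32768

α = P(reject H₀ | H₀ true) = P(K ≥ 11 | p = 1/2), with K ~ Binomial(15, 1/2).
That's C(15,11) + C(15,12) + C(15,13) + C(15,14) + C(15,15) over 2^15, i.e. (1365 + 455 + 105 + 15 + 1)/32768 = 1941/32768.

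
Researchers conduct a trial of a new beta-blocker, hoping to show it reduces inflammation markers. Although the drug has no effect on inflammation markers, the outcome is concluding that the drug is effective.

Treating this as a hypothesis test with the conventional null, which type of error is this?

The null hypothesis here is that the drug has no effect on inflammation markers.
'Concluding that the drug is effective' corresponds to rejecting H₀.
H₀ was rejected but H₀ is true — a Type I error (false positive).

Type I error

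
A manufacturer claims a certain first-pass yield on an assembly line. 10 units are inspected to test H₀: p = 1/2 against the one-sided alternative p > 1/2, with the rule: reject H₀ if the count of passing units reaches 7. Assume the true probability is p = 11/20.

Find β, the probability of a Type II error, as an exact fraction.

A Type II error is failing to reject when Ha holds: with p = 11/20, β = P(K ≤ 6).
Equivalently, β = 1 − P(K ≥ 7) = 1878942860721/2560000000000.

1878942860721/2560000000000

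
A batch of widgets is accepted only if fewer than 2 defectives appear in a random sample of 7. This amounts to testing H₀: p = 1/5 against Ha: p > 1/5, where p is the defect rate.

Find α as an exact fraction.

α = P(reject H₀ | H₀ true) = P(K ≥ 2 | p = 1/5), K ~ Binomial(7, 1/5).
Via the complement, α = 1 − Σ_{j=0}^{1} C(7,j)(1/5)^j(4/5)^{7-j} = 33069/78125.

33069/78125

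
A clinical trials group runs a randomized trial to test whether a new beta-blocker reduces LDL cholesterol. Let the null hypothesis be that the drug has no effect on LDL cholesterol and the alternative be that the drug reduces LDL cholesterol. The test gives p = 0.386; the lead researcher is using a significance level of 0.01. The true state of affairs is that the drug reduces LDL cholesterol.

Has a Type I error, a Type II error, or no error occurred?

Type II error

Since p = 0.386 ≥ α = 0.01, H₀ is not rejected.
H₀ is false (actually the drug reduces LDL cholesterol).
Failing to reject a false H₀ is a Type II error.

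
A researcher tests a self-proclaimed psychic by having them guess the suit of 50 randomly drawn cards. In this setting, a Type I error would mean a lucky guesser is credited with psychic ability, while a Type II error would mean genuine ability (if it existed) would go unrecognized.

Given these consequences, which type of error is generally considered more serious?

The Type I consequence (a lucky guesser is credited with psychic ability) is more severe than the Type II consequence (genuine ability (if it existed) would go unrecognized).

Type I error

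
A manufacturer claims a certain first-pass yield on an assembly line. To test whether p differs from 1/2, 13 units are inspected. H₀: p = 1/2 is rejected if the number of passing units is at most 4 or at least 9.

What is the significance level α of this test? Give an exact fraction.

1093/4096

α = P(Y ≤ 4 or Y ≥ 9 | p = 1/2), Y ~ Binomial(13, 1/2).
By symmetry, α = 2·P(Y ≤ 4) = 2·(1 + 13 + 78 + 286 + 715)/8192 = 2186/8192 = 1093/4096.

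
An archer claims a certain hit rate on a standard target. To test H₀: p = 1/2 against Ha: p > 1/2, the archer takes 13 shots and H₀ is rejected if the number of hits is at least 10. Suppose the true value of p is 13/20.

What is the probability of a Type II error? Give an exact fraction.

A Type II error is failing to reject when Ha holds: with p = 13/20, β = P(S ≤ 9).
Summing C(13,j)·(13/20)^j·(7/20)^{13-j} for j = 0..9 gives 739046497348117/1024000000000000.

739046497348117/1024000000000000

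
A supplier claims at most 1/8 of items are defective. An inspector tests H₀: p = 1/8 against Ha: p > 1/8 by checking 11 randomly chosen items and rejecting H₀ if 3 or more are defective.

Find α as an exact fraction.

α = P(reject H₀ | H₀ true) = P(Y ≥ 3 | p = 1/8), Y ~ Binomial(11, 1/8).
α = 1 − P(Y ≤ 2) = 1 − 7304002867/8589934592 = 1285931725/8589934592.

1285931725/8589934592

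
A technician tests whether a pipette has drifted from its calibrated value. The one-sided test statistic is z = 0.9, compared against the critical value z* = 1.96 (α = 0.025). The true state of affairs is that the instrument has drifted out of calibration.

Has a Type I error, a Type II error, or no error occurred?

Type II error

The conventional null hypothesis is that the instrument is correctly calibrated.
Since z = 0.9 ≤ z* = 1.96, H₀ is not rejected.
H₀ is false (actually the instrument has drifted out of calibration).
Failing to reject a false H₀ is a Type II error.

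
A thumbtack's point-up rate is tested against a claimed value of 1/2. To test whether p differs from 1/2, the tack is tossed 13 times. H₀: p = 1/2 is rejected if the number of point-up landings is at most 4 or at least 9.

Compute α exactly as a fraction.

Under H₀, K ~ Binomial(13, 1/2); α is the probability of landing in either tail, P(K ≤ 4) + P(K ≥ 9).
The two tails are symmetric, so α = 2·(1 + 13 + 78 + 286 + 715)/2^13 = 2186/8192 = 1093/4096.

1093/4096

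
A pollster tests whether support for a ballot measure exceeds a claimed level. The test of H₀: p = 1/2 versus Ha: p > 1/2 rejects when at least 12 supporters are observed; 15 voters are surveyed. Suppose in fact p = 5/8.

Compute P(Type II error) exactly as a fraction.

7681591069083/8796093022208

A Type II error is failing to reject when Ha holds: with p = 5/8, β = P(Y ≤ 11).
Summing C(15,j)·(5/8)^j·(3/8)^{15-j} for j = 0..11 gives 7681591069083/8796093022208.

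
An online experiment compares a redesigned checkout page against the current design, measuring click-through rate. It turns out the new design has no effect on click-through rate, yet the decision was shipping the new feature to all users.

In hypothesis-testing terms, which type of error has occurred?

The null hypothesis here is that the new design has no effect on click-through rate.
'Shipping the new feature to all users' corresponds to rejecting H₀.
H₀ was rejected but H₀ is true — a Type I error (false positive).

Type I error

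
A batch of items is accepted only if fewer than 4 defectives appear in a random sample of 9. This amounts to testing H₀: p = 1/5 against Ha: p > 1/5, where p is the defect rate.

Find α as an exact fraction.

167269/1953125

Under H₀, S ~ Binomial(9, 1/5); the Type I error rate is P(S ≥ 4).
Via the complement, α = 1 − Σ_{j=0}^{3} C(9,j)(1/5)^j(4/5)^{9-j} = 167269/1953125.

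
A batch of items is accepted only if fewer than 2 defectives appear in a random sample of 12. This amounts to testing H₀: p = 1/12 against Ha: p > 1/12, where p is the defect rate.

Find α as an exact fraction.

2353932024203/8916100448256

The significance level is the probability, assuming p = 1/12, of seeing 2 or more defectives in 12 draws.
Via the complement, α = 1 − Σ_{j=0}^{1} C(12,j)(1/12)^j(11/12)^{12-j} = 2353932024203/8916100448256.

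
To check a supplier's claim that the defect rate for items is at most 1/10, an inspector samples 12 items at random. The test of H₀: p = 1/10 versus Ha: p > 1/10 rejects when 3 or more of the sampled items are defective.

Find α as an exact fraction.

22173995549/200000000000

The significance level is the probability, assuming p = 1/10, of seeing 3 or more defectives in 12 draws.
Via the complement, α = 1 − Σ_{j=0}^{2} C(12,j)(1/10)^j(9/10)^{12-j} = 22173995549/200000000000.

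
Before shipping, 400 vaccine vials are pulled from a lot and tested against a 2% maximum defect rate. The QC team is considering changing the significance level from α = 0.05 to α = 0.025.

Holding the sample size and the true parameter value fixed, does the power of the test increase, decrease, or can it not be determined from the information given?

It decreases.

Tightening α shrinks the rejection region. When Ha holds, fewer sample outcomes clear the stricter threshold, so more fall in the acceptance region.
Since power = 1 − β and β increases, power decreases.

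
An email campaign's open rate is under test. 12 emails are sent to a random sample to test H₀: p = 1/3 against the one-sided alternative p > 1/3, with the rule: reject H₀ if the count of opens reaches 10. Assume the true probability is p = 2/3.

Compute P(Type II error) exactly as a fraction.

435185/531441

Under the alternative p = 2/3, K ~ Binomial(12, 2/3); β is the probability the test does not reject, P(K < 10).
Equivalently, β = 1 − P(K ≥ 10) = 435185/531441.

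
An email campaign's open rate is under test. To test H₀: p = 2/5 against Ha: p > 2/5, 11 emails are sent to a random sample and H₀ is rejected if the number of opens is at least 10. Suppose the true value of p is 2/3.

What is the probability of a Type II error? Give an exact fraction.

Under the alternative p = 2/3, S ~ Binomial(11, 2/3); β is the probability the test does not reject, P(S < 10).
Adding the binomial probabilities P(S=0)+…+P(S=9) at p = 2/3 gives 163835/177147.

163835/177147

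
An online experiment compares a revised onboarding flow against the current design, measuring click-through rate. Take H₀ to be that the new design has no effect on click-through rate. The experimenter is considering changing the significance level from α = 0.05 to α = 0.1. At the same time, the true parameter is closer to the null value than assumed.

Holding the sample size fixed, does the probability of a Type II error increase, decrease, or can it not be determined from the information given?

Cannot be determined from the information given.

The first change alone would make β decrease; the second alone would make β increase. Which effect dominates depends on the magnitudes, which are not given.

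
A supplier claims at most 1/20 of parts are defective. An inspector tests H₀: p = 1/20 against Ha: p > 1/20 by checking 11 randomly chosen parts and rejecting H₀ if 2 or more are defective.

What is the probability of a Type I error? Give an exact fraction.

2086801226597/20480000000000

Under H₀, Y ~ Binomial(11, 1/20); the Type I error rate is P(Y ≥ 2).
Via the complement, α = 1 − Σ_{j=0}^{1} C(11,j)(1/20)^j(19/20)^{11-j} = 2086801226597/20480000000000.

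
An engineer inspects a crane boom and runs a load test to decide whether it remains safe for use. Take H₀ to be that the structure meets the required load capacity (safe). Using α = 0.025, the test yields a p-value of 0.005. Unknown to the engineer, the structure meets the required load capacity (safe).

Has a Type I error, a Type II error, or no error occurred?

Since p = 0.005 < α = 0.025, H₀ is rejected.
H₀ is true (actually the structure meets the required load capacity (safe)).
Rejecting a true H₀ is a Type I error.

Type I error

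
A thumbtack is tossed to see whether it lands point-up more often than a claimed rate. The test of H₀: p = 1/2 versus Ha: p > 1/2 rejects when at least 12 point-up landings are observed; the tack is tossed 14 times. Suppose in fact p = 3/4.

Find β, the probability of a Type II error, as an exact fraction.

96485417/134217728

β = P(fail to reject H₀ | Ha true) = P(Y ≤ 11 | p = 3/4), Y ~ Binomial(14, 3/4).
Adding the binomial probabilities P(Y=0)+…+P(Y=11) at p = 3/4 gives 96485417/134217728.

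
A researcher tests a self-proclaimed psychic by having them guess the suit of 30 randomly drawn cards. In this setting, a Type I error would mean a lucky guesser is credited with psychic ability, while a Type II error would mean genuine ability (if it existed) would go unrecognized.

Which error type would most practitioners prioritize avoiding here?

Type I error

The Type I consequence (a lucky guesser is credited with psychic ability) is more severe than the Type II consequence (genuine ability (if it existed) would go unrecognized).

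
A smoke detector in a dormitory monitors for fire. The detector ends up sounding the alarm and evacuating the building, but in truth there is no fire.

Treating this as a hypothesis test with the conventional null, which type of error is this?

Type I error

The null hypothesis here is that there is no fire.
'Sounding the alarm and evacuating the building' corresponds to rejecting H₀.
H₀ was rejected but H₀ is true — a Type I error (false positive).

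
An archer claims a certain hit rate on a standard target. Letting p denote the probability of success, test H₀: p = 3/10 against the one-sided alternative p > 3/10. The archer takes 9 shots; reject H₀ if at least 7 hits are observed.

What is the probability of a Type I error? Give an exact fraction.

α = P(reject H₀ | H₀ true) = P(Y ≥ 7 | p = 3/10), with Y ~ Binomial(9, 3/10).
P(Y ≥ 7) = Σ_{j=7}^{9} C(9,j)·(3/10)^j·(7/10)^{9-j} = 2145447/500000000.

2145447/500000000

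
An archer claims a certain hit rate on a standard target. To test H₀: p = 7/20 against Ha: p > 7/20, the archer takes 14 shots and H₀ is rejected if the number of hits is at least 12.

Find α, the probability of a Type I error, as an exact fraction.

Under H₀, Y ~ Binomial(14, 7/20), and α = P(Y ≥ 12).
Adding the binomial terms for j = 12 through 14 with p = 7/20 yields 115588589415551/819200000000000000.

115588589415551/819200000000000000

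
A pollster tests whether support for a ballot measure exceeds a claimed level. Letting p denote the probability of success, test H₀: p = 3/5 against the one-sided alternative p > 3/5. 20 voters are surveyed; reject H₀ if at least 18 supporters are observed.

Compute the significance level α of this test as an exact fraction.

α = P(reject H₀ | H₀ true) = P(K ≥ 18 | p = 3/5), with K ~ Binomial(20, 3/5).
Summing C(20,j)(3/5)^j(2/5)^{20−j} for j = 18,…,20 gives 344416814721/95367431640625.

344416814721/95367431640625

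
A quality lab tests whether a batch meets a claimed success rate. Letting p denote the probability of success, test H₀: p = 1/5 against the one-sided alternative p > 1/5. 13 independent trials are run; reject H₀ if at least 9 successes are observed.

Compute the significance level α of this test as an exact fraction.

α = P(reject H₀ | H₀ true) = P(Y ≥ 9 | p = 1/5), with Y ~ Binomial(13, 1/5).
P(Y ≥ 9) = Σ_{j=9}^{13} C(13,j)·(1/5)^j·(4/5)^{13-j} = 40529/244140625.

40529/244140625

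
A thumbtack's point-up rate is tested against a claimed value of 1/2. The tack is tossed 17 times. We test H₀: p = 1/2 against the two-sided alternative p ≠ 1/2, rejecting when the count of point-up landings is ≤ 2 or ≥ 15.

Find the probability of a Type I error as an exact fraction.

Under H₀, K ~ Binomial(17, 1/2); α is the probability of landing in either tail, P(K ≤ 2) + P(K ≥ 15).
By symmetry, α = 2·P(K ≤ 2) = 2·(1 + 17 + 136)/131072 = 308/131072 = 77/32768.

77/32768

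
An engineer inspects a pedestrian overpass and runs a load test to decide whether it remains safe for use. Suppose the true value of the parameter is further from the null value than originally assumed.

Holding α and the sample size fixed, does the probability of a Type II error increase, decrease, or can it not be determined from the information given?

It decreases.

The further the true parameter sits from the null value, the more of the Ha sampling distribution falls in the rejection region.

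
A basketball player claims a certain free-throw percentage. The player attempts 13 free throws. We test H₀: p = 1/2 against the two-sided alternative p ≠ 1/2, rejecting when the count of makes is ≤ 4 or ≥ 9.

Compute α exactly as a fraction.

1093/4096

α = P(K ≤ 4 or K ≥ 9 | p = 1/2), K ~ Binomial(13, 1/2).
Each tail has probability (1 + 13 + 78 + 286 + 715)/8192; doubling gives α = 2186/8192 = 1093/4096.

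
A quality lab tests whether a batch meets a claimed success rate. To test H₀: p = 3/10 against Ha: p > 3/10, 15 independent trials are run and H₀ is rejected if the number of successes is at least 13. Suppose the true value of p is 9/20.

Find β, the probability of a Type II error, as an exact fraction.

β = P(fail to reject H₀ | Ha true) = P(X ≤ 12 | p = 9/20), X ~ Binomial(15, 9/20).
Summing C(15,j)·(9/20)^j·(11/20)^{15-j} for j = 0..12 gives 32731725032763916841/32768000000000000000.

32731725032763916841/32768000000000000000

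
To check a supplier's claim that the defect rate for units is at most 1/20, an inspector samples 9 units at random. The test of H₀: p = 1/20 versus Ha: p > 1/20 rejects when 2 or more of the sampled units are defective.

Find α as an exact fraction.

9115058713/128000000000

The significance level is the probability, assuming p = 1/20, of seeing 2 or more defectives in 9 draws.
α = 1 − P(Y ≤ 1) = 1 − 118884941287/128000000000 = 9115058713/128000000000.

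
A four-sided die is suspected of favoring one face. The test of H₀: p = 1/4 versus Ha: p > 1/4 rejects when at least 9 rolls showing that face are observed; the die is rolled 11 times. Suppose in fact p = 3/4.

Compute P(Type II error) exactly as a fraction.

A Type II error is failing to reject when Ha holds: with p = 3/4, β = P(Y ≤ 8).
Equivalently, β = 1 − P(Y ≥ 9) = 2285053/4194304.

2285053/4194304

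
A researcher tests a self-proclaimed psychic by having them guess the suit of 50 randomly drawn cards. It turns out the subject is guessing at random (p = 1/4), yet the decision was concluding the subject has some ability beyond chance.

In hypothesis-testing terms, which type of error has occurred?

Type I error

The null hypothesis here is that the subject is guessing at random (p = 1/4).
'Concluding the subject has some ability beyond chance' corresponds to rejecting H₀.
H₀ was rejected but H₀ is true — a Type I error (false positive).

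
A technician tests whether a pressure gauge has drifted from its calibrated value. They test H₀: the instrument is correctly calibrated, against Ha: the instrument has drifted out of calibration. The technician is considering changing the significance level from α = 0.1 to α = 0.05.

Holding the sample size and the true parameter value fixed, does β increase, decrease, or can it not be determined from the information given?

It increases.

Lowering α raises the bar for rejection; under Ha, the test now fails to reject on outcomes it previously would have rejected.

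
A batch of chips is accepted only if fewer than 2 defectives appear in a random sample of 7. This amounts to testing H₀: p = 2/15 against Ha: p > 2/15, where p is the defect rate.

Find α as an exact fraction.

Under H₀, Y ~ Binomial(7, 2/15); the Type I error rate is P(Y ≥ 2).
α = 1 − P(Y ≤ 1) = 1 − 4826809/6328125 = 1501316/6328125.

1501316/6328125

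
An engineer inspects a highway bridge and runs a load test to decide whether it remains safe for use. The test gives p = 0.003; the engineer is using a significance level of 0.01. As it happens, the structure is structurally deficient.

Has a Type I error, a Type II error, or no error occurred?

The conventional null hypothesis is that the structure meets the required load capacity (safe).
Since p = 0.003 < α = 0.01, H₀ is rejected.
H₀ is false (actually the structure is structurally deficient).
The decision matches the true state — no error.

No error (correct decision).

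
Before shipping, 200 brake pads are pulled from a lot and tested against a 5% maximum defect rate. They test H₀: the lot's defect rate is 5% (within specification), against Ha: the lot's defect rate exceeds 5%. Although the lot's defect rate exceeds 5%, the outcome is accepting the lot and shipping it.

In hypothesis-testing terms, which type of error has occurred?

Type II error

'Accepting the lot and shipping it' corresponds to failing to reject H₀.
H₀ was not rejected but H₀ is false — a Type II error (false negative).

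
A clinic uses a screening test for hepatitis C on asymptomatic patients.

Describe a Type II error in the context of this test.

A Type II error would mean concluding that the patient does not have hepatitis C (or at least failing to establish that the patient has hepatitis C) when in fact the patient has hepatitis C.

With the conventional null hypothesis that the patient does not have hepatitis C:
A Type II error is failing to reject H₀ when H₀ is false.
Here that means clearing the patient as negative when actually the patient has hepatitis C.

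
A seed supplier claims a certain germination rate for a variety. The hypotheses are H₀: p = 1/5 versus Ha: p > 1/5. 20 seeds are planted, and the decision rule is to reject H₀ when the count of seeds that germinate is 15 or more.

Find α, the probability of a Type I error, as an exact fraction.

17192497/95367431640625

Under H₀, S ~ Binomial(20, 1/5), and α = P(S ≥ 15).
Adding the binomial terms for j = 15 through 20 with p = 1/5 yields 17192497/95367431640625.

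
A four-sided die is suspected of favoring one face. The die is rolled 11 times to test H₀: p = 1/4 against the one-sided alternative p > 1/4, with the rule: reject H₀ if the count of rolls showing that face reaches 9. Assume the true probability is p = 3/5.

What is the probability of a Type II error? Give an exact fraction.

Under the alternative p = 3/5, Y ~ Binomial(11, 3/5); β is the probability the test does not reject, P(Y < 9).
Summing C(11,j)·(3/5)^j·(2/5)^{11-j} for j = 0..8 gives 8604328/9765625.

8604328/9765625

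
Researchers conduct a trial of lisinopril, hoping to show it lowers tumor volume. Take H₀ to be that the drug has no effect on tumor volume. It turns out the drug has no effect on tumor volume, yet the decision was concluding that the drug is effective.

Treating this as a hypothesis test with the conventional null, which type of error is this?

Type I error

'Concluding that the drug is effective' corresponds to rejecting H₀.
H₀ was rejected but H₀ is true — a Type I error (false positive).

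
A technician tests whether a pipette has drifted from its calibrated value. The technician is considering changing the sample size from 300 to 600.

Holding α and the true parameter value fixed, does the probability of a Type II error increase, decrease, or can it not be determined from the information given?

It decreases.

Increasing n separates the H₀ and Ha sampling distributions, so under Ha fewer outcomes land in the acceptance region.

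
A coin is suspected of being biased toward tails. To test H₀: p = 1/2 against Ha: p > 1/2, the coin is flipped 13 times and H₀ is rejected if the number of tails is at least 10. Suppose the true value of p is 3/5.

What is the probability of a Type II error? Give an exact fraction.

β = P(fail to reject H₀ | Ha true) = P(Y ≤ 9 | p = 3/5), Y ~ Binomial(13, 3/5).
Summing C(13,j)·(3/5)^j·(2/5)^{13-j} for j = 0..9 gives 202983472/244140625.

202983472/244140625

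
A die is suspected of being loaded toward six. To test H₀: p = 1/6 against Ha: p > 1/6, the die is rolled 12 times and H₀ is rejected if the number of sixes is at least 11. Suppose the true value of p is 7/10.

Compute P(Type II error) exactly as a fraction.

β = P(fail to reject H₀ | Ha true) = P(Y ≤ 10 | p = 7/10), Y ~ Binomial(12, 7/10).
Summing C(12,j)·(7/10)^j·(3/10)^{12-j} for j = 0..10 gives 914974950051/1000000000000.

914974950051/1000000000000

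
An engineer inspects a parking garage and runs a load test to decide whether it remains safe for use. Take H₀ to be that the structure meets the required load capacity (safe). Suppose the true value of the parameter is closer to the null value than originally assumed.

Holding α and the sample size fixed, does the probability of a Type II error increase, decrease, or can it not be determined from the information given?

It increases.

A smaller departure from H₀ means the test statistic under Ha is distributed closer to where it would be under H₀; rejection becomes less likely.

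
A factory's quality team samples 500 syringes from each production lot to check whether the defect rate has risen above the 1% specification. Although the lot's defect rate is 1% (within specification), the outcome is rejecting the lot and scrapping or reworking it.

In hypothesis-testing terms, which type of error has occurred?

The null hypothesis here is that the lot's defect rate is 1% (within specification).
'Rejecting the lot and scrapping or reworking it' corresponds to rejecting H₀.
H₀ was rejected but H₀ is true — a Type I error (false positive).

Type I error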